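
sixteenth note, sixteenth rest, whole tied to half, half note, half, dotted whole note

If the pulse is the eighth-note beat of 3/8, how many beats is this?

33

One eighth-note beat = 2 sixteenth notes.
Working in sixteenth notes: sixteenth note = 1; sixteenth rest = 1; whole tied to half (whole + half) = 24; half note = 8; half = 8; dotted whole note = 24.
Altogether 1 + 1 + 24 + 8 + 8 + 24 = 66.
66 ÷ 2 = 33 beats.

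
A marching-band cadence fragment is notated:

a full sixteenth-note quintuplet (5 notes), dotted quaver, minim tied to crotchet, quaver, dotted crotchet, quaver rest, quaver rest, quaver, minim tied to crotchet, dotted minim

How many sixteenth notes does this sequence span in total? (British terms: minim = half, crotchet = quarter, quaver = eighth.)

In sixteenth notes: a full sixteenth-note quintuplet (5 notes) (five quintuplet sixteenths span one quarter) = 4; dotted quaver = 3; minim tied to crotchet (minim + crotchet) = 12; quaver = 2; dotted crotchet = 6; quaver rest = 2; quaver rest = 2; quaver = 2; minim tied to crotchet (minim + crotchet) = 12; dotted minim = 12.
Sum: 4 + 3 + 12 + 2 + 6 + 2 + 2 + 2 + 12 + 12 = 57 sixteenth notes.

57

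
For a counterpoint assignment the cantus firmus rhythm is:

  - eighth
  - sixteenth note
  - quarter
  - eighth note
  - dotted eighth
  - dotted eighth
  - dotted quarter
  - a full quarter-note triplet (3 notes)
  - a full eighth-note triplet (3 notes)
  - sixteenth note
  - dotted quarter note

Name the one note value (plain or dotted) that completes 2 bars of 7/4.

whole note

2 bars of 7/4 = 56 sixteenth notes.
Convert each value to sixteenth notes: eighth = 2; sixteenth note = 1; quarter = 4; eighth note = 2; dotted eighth = 3; dotted eighth = 3; dotted quarter = 6; a full quarter-note triplet (3 notes) (three triplet quarters span one half) = 8; a full eighth-note triplet (3 notes) (three triplet eighths span one quarter) = 4; sixteenth note = 1; dotted quarter note = 6.
Altogether 2 + 1 + 4 + 2 + 3 + 3 + 6 + 8 + 4 + 1 + 6 = 40.
Remaining: 56 − 40 = 16 sixteenth notes, which is a whole note.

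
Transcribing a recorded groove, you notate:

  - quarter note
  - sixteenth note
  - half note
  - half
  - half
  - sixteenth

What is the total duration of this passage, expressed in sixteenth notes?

In sixteenth notes: quarter note = 4; sixteenth note = 1; half note = 8; half = 8; half = 8; sixteenth = 1.
Sum: 4 + 1 + 8 + 8 + 8 + 1 = 30 sixteenth notes.

30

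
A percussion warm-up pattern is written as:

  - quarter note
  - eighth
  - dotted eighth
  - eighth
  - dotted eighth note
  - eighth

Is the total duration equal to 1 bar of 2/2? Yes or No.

One bar of 2/2 = 16 sixteenth notes.
Convert each value to sixteenth notes: quarter note = 4; eighth = 2; dotted eighth = 3; eighth = 2; dotted eighth note = 3; eighth = 2.
Sum: 4 + 2 + 3 + 2 + 3 + 2 = 16.
16 equals 16, so the answer is Yes.

Yes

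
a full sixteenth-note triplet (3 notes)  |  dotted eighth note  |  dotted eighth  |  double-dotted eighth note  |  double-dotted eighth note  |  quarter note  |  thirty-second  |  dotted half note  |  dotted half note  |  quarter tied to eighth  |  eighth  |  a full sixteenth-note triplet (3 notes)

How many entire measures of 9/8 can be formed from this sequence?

One bar of 9/8 = 36 thirty-second notes.
Express everything in thirty-second notes: a full sixteenth-note triplet (3 notes) (three triplet sixteenths span one eighth) = 4; dotted eighth note = 6; dotted eighth = 6; double-dotted eighth note = 7; double-dotted eighth note = 7; quarter note = 8; thirty-second = 1; dotted half note = 24; dotted half note = 24; quarter tied to eighth (quarter + eighth) = 12; eighth = 4; a full sixteenth-note triplet (3 notes) (three triplet sixteenths span one eighth) = 4.
Total: 4 + 6 + 6 + 7 + 7 + 8 + 1 + 24 + 24 + 12 + 4 + 4 = 107.
107 ÷ 36 = 2 complete bars with 35 left over.

2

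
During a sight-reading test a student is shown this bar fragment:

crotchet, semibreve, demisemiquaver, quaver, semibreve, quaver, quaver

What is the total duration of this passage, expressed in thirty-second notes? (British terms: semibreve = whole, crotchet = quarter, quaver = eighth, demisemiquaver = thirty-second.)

85

Convert each value to thirty-second notes: crotchet = 8; semibreve = 32; demisemiquaver = 1; quaver = 4; semibreve = 32; quaver = 4; quaver = 4.
Total: 8 + 32 + 1 + 4 + 32 + 4 + 4 = 85 thirty-second notes.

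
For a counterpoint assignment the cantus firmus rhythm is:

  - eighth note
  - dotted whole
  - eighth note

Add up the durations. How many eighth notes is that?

14

Express everything in eighth notes: eighth note = 1; dotted whole = 12; eighth note = 1.
Total: 1 + 12 + 1 = 14 eighth notes.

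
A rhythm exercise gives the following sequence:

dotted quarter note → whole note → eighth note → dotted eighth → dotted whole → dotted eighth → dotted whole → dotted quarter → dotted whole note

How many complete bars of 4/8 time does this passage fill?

One bar of 4/8 = 8 sixteenth notes.
In sixteenth notes: dotted quarter note = 6; whole note = 16; eighth note = 2; dotted eighth = 3; dotted whole = 24; dotted eighth = 3; dotted whole = 24; dotted quarter = 6; dotted whole note = 24.
Total: 6 + 16 + 2 + 3 + 24 + 3 + 24 + 6 + 24 = 108.
108 ÷ 8 = 13 complete bars with 4 left over.

13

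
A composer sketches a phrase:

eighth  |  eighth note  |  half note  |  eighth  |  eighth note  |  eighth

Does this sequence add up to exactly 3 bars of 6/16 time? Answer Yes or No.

Yes

One bar of 6/16 = 3 eighth notes, so 3 bars = 9.
Working in eighth notes: eighth = 1; eighth note = 1; half note = 4; eighth = 1; eighth note = 1; eighth = 1.
Sum: 1 + 1 + 4 + 1 + 1 + 1 = 9.
9 equals 9, so the answer is Yes.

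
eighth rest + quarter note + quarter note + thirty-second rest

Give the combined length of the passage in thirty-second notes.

Convert each value to thirty-second notes: eighth rest = 4; quarter note = 8; quarter note = 8; thirty-second rest = 1.
Total: 4 + 8 + 8 + 1 = 21 thirty-second notes.

21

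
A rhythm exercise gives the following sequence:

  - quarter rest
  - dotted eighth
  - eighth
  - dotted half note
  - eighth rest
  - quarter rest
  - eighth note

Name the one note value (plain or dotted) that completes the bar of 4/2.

The bar of 4/2 = 32 sixteenth notes.
Convert each value to sixteenth notes: quarter rest = 4; dotted eighth = 3; eighth = 2; dotted half note = 12; eighth rest = 2; quarter rest = 4; eighth note = 2.
Adding: 4 + 3 + 2 + 12 + 2 + 4 + 2 = 29.
Remaining: 32 − 29 = 3 sixteenth notes, which is a dotted eighth note.

dotted eighth note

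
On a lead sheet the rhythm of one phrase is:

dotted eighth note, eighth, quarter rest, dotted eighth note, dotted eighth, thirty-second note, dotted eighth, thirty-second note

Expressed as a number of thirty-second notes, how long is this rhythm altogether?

38

Each duration in thirty-second notes: dotted eighth note = 6; eighth = 4; quarter rest = 8; dotted eighth note = 6; dotted eighth = 6; thirty-second note = 1; dotted eighth = 6; thirty-second note = 1.
Adding: 6 + 4 + 8 + 6 + 6 + 1 + 6 + 1 = 38 thirty-second notes.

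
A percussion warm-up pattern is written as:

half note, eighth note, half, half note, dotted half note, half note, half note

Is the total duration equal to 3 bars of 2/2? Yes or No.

One bar of 2/2 = 8 eighth notes, so 3 bars = 24.
Convert each value to eighth notes: half note = 4; eighth note = 1; half = 4; half note = 4; dotted half note = 6; half note = 4; half note = 4.
Total: 4 + 1 + 4 + 4 + 6 + 4 + 4 = 27.
27 exceeds 24, so the answer is No.

No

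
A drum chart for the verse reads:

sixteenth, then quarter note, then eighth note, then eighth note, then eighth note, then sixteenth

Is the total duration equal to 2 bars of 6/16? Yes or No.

One bar of 6/16 = 6 sixteenth notes, so 2 bars = 12.
In sixteenth notes: sixteenth = 1; quarter note = 4; eighth note = 2; eighth note = 2; eighth note = 2; sixteenth = 1.
Total: 1 + 4 + 2 + 2 + 2 + 1 = 12.
12 equals 12, so the answer is Yes.

Yes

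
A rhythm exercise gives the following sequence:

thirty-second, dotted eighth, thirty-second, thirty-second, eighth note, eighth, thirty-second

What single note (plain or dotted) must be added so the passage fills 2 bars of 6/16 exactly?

2 bars of 6/16 = 24 thirty-second notes.
Express everything in thirty-second notes: thirty-second = 1; dotted eighth = 6; thirty-second = 1; thirty-second = 1; eighth note = 4; eighth = 4; thirty-second = 1.
Altogether 1 + 6 + 1 + 1 + 4 + 4 + 1 = 18.
Remaining: 24 − 18 = 6 thirty-second notes, which is a dotted eighth note.

dotted eighth note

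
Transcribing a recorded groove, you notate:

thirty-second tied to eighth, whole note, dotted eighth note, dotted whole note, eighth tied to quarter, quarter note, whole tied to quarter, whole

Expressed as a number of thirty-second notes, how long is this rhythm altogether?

Convert each value to thirty-second notes: thirty-second tied to eighth (thirty-second + eighth) = 5; whole note = 32; dotted eighth note = 6; dotted whole note = 48; eighth tied to quarter (eighth + quarter) = 12; quarter note = 8; whole tied to quarter (whole + quarter) = 40; whole = 32.
Altogether 5 + 32 + 6 + 48 + 12 + 8 + 40 + 32 = 183 thirty-second notes.

183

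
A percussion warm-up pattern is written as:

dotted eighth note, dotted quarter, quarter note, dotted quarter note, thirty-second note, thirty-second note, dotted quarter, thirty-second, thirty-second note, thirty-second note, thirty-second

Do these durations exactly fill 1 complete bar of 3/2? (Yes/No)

No

One bar of 3/2 = 48 thirty-second notes.
Express everything in thirty-second notes: dotted eighth note = 6; dotted quarter = 12; quarter note = 8; dotted quarter note = 12; thirty-second note = 1; thirty-second note = 1; dotted quarter = 12; thirty-second = 1; thirty-second note = 1; thirty-second note = 1; thirty-second = 1.
Altogether 6 + 12 + 8 + 12 + 1 + 1 + 12 + 1 + 1 + 1 + 1 = 56.
56 exceeds 48, so the answer is No.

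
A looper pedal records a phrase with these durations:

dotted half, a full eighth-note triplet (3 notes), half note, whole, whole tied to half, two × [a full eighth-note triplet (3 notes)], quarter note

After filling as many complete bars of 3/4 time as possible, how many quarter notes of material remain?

One bar of 3/4 = 3 quarter notes.
Convert each value to quarter notes: dotted half = 3; a full eighth-note triplet (3 notes) (three triplet eighths span one quarter) = 1; half note = 2; whole = 4; whole tied to half (whole + half) = 6; a full eighth-note triplet (3 notes) (three triplet eighths span one quarter) = 1; a full eighth-note triplet (3 notes) (three triplet eighths span one quarter) = 1; quarter note = 1.
Sum: 3 + 1 + 2 + 4 + 6 + 1 + 1 + 1 = 19.
19 ÷ 3 = 6 complete bars with 1 quarter note remaining.

1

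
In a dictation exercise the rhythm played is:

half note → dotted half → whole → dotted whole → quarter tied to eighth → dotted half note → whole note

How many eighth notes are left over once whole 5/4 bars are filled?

7

One bar of 5/4 = 10 eighth notes.
Convert each value to eighth notes: half note = 4; dotted half = 6; whole = 8; dotted whole = 12; quarter tied to eighth (quarter + eighth) = 3; dotted half note = 6; whole note = 8.
Sum: 4 + 6 + 8 + 12 + 3 + 6 + 8 = 47.
47 ÷ 10 = 4 complete bars with 7 eighth notes remaining.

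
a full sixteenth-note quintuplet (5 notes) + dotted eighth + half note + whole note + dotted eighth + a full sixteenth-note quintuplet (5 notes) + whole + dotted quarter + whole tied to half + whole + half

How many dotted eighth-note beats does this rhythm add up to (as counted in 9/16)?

36

One dotted eighth-note beat = 3 sixteenth notes.
Working in sixteenth notes: a full sixteenth-note quintuplet (5 notes) (five quintuplet sixteenths span one quarter) = 4; dotted eighth = 3; half note = 8; whole note = 16; dotted eighth = 3; a full sixteenth-note quintuplet (5 notes) (five quintuplet sixteenths span one quarter) = 4; whole = 16; dotted quarter = 6; whole tied to half (whole + half) = 24; whole = 16; half = 8.
Total: 4 + 3 + 8 + 16 + 3 + 4 + 16 + 6 + 24 + 16 + 8 = 108.
108 ÷ 3 = 36 beats.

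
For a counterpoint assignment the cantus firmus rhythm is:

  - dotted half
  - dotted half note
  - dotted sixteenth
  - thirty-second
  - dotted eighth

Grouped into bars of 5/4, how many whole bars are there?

1

One bar of 5/4 = 40 thirty-second notes.
Express everything in thirty-second notes: dotted half = 24; dotted half note = 24; dotted sixteenth = 3; thirty-second = 1; dotted eighth = 6.
Adding: 24 + 24 + 3 + 1 + 6 = 58.
58 ÷ 40 = 1 complete bar with 18 left over.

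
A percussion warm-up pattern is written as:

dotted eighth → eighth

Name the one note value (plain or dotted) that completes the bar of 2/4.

The bar of 2/4 = 8 sixteenth notes.
Convert each value to sixteenth notes: dotted eighth = 3; eighth = 2.
Altogether 3 + 2 = 5.
Remaining: 8 − 5 = 3 sixteenth notes, which is a dotted eighth note.

dotted eighth note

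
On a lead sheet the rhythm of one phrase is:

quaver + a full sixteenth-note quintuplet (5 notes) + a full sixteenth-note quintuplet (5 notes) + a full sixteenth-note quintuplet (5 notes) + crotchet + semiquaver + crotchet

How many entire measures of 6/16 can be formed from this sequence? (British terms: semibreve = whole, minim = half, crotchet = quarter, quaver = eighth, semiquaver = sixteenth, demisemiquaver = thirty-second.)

3

One bar of 6/16 = 6 sixteenth notes.
Each duration in sixteenth notes: quaver = 2; a full sixteenth-note quintuplet (5 notes) (five quintuplet sixteenths span one quarter) = 4; a full sixteenth-note quintuplet (5 notes) (five quintuplet sixteenths span one quarter) = 4; a full sixteenth-note quintuplet (5 notes) (five quintuplet sixteenths span one quarter) = 4; crotchet = 4; semiquaver = 1; crotchet = 4.
Total: 2 + 4 + 4 + 4 + 4 + 1 + 4 = 23.
23 ÷ 6 = 3 complete bars with 5 left over.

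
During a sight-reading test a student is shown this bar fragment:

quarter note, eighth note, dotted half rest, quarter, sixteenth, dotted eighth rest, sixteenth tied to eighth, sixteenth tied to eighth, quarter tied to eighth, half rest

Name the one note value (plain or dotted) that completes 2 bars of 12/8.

eighth note

2 bars of 12/8 = 48 sixteenth notes.
In sixteenth notes: quarter note = 4; eighth note = 2; dotted half rest = 12; quarter = 4; sixteenth = 1; dotted eighth rest = 3; sixteenth tied to eighth (sixteenth + eighth) = 3; sixteenth tied to eighth (sixteenth + eighth) = 3; quarter tied to eighth (quarter + eighth) = 6; half rest = 8.
Altogether 4 + 2 + 12 + 4 + 1 + 3 + 3 + 3 + 6 + 8 = 46.
Remaining: 48 − 46 = 2 sixteenth notes, which is a eighth note.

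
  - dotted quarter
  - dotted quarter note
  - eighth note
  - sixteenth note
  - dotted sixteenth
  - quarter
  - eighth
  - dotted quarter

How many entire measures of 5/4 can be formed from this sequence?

One bar of 5/4 = 40 thirty-second notes.
Convert each value to thirty-second notes: dotted quarter = 12; dotted quarter note = 12; eighth note = 4; sixteenth note = 2; dotted sixteenth = 3; quarter = 8; eighth = 4; dotted quarter = 12.
Sum: 12 + 12 + 4 + 2 + 3 + 8 + 4 + 12 = 57.
57 ÷ 40 = 1 complete bar with 17 left over.

1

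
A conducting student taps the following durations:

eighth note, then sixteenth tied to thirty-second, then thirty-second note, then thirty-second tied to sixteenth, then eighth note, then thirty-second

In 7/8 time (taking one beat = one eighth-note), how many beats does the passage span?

4

One eighth-note beat = 4 thirty-second notes.
Each duration in thirty-second notes: eighth note = 4; sixteenth tied to thirty-second (sixteenth + thirty-second) = 3; thirty-second note = 1; thirty-second tied to sixteenth (thirty-second + sixteenth) = 3; eighth note = 4; thirty-second = 1.
Adding: 4 + 3 + 1 + 3 + 4 + 1 = 16.
16 ÷ 4 = 4 beats.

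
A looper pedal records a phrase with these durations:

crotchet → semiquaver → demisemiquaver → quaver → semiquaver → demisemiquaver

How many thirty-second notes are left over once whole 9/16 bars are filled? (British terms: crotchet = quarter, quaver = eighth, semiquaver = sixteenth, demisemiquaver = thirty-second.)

0

One bar of 9/16 = 18 thirty-second notes.
In thirty-second notes: crotchet = 8; semiquaver = 2; demisemiquaver = 1; quaver = 4; semiquaver = 2; demisemiquaver = 1.
Altogether 8 + 2 + 1 + 4 + 2 + 1 = 18.
18 ÷ 18 = 1 complete bar with 0 thirty-second notes remaining.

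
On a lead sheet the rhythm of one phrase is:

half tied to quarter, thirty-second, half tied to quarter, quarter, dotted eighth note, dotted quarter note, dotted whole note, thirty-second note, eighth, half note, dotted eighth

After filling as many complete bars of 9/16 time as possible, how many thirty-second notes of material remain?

One bar of 9/16 = 18 thirty-second notes.
Working in thirty-second notes: half tied to quarter (half + quarter) = 24; thirty-second = 1; half tied to quarter (half + quarter) = 24; quarter = 8; dotted eighth note = 6; dotted quarter note = 12; dotted whole note = 48; thirty-second note = 1; eighth = 4; half note = 16; dotted eighth = 6.
Adding: 24 + 1 + 24 + 8 + 6 + 12 + 48 + 1 + 4 + 16 + 6 = 150.
150 ÷ 18 = 8 complete bars with 6 thirty-second notes remaining.

6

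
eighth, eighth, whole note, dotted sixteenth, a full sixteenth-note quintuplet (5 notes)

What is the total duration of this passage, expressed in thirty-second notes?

Working in thirty-second notes: eighth = 4; eighth = 4; whole note = 32; dotted sixteenth = 3; a full sixteenth-note quintuplet (5 notes) (five quintuplet sixteenths span one quarter) = 8.
Altogether 4 + 4 + 32 + 3 + 8 = 51 thirty-second notes.

51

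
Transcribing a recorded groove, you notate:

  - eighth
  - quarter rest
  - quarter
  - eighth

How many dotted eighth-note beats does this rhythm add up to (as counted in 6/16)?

4

One dotted eighth-note beat = 3 sixteenth notes.
Each duration in sixteenth notes: eighth = 2; quarter rest = 4; quarter = 4; eighth = 2.
Altogether 2 + 4 + 4 + 2 = 12.
12 ÷ 3 = 4 beats.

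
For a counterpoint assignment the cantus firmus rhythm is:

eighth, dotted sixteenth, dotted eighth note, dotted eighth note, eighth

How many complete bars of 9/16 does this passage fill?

One bar of 9/16 = 18 thirty-second notes.
Each duration in thirty-second notes: eighth = 4; dotted sixteenth = 3; dotted eighth note = 6; dotted eighth note = 6; eighth = 4.
Adding: 4 + 3 + 6 + 6 + 4 = 23.
23 ÷ 18 = 1 complete bar with 5 left over.

1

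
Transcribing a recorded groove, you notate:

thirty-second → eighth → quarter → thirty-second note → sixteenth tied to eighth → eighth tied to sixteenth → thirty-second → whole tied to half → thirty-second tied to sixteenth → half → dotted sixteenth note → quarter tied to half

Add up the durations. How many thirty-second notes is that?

121

Convert each value to thirty-second notes: thirty-second = 1; eighth = 4; quarter = 8; thirty-second note = 1; sixteenth tied to eighth (sixteenth + eighth) = 6; eighth tied to sixteenth (eighth + sixteenth) = 6; thirty-second = 1; whole tied to half (whole + half) = 48; thirty-second tied to sixteenth (thirty-second + sixteenth) = 3; half = 16; dotted sixteenth note = 3; quarter tied to half (quarter + half) = 24.
Adding: 1 + 4 + 8 + 1 + 6 + 6 + 1 + 48 + 3 + 16 + 3 + 24 = 121 thirty-second notes.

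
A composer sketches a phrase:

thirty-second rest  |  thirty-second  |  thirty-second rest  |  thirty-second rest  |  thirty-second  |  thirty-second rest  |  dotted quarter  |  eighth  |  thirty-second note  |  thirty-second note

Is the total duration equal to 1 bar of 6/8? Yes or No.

One bar of 6/8 = 24 thirty-second notes.
In thirty-second notes: thirty-second rest = 1; thirty-second = 1; thirty-second rest = 1; thirty-second rest = 1; thirty-second = 1; thirty-second rest = 1; dotted quarter = 12; eighth = 4; thirty-second note = 1; thirty-second note = 1.
Altogether 1 + 1 + 1 + 1 + 1 + 1 + 12 + 4 + 1 + 1 = 24.
24 equals 24, so the answer is Yes.

Yes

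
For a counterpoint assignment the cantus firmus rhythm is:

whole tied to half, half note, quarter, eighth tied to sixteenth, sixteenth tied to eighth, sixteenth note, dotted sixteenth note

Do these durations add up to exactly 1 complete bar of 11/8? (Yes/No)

No

One bar of 11/8 = 44 thirty-second notes.
Working in thirty-second notes: whole tied to half (whole + half) = 48; half note = 16; quarter = 8; eighth tied to sixteenth (eighth + sixteenth) = 6; sixteenth tied to eighth (sixteenth + eighth) = 6; sixteenth note = 2; dotted sixteenth note = 3.
Sum: 48 + 16 + 8 + 6 + 6 + 2 + 3 = 89.
89 exceeds 44, so the answer is No.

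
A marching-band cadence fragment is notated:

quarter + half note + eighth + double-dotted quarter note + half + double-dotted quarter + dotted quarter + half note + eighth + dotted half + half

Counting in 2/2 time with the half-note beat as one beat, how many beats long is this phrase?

One half-note beat = 8 sixteenth notes.
Express everything in sixteenth notes: quarter = 4; half note = 8; eighth = 2; double-dotted quarter note = 7; half = 8; double-dotted quarter = 7; dotted quarter = 6; half note = 8; eighth = 2; dotted half = 12; half = 8.
Sum: 4 + 8 + 2 + 7 + 8 + 7 + 6 + 8 + 2 + 12 + 8 = 72.
72 ÷ 8 = 9 beats.

9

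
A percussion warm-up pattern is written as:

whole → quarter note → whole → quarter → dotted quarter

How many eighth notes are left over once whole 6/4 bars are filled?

One bar of 6/4 = 12 eighth notes.
Working in eighth notes: whole = 8; quarter note = 2; whole = 8; quarter = 2; dotted quarter = 3.
Altogether 8 + 2 + 8 + 2 + 3 = 23.
23 ÷ 12 = 1 complete bar with 11 eighth notes remaining.

11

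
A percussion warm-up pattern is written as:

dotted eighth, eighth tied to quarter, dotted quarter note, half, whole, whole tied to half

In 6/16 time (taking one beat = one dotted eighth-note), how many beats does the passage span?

21

One dotted eighth-note beat = 3 sixteenth notes.
In sixteenth notes: dotted eighth = 3; eighth tied to quarter (eighth + quarter) = 6; dotted quarter note = 6; half = 8; whole = 16; whole tied to half (whole + half) = 24.
Adding: 3 + 6 + 6 + 8 + 16 + 24 = 63.
63 ÷ 3 = 21 beats.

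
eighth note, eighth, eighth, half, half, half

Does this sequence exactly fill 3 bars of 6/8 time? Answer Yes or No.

No

One bar of 6/8 = 6 eighth notes, so 3 bars = 18.
Each duration in eighth notes: eighth note = 1; eighth = 1; eighth = 1; half = 4; half = 4; half = 4.
Altogether 1 + 1 + 1 + 4 + 4 + 4 = 15.
15 falls short of 18, so the answer is No.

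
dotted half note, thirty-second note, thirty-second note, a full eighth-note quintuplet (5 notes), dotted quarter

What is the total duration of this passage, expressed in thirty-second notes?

54

In thirty-second notes: dotted half note = 24; thirty-second note = 1; thirty-second note = 1; a full eighth-note quintuplet (5 notes) (five quintuplet eighths span one half) = 16; dotted quarter = 12.
Total: 24 + 1 + 1 + 16 + 12 = 54 thirty-second notes.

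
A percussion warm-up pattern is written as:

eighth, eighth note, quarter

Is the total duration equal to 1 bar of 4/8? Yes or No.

One bar of 4/8 = 4 eighth notes.
Working in eighth notes: eighth = 1; eighth note = 1; quarter = 2.
Altogether 1 + 1 + 2 = 4.
4 equals 4, so the answer is Yes.

Yes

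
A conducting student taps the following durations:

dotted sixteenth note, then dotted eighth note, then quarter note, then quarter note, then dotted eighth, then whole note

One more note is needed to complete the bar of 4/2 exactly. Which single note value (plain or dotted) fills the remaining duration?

The bar of 4/2 = 64 thirty-second notes.
Each duration in thirty-second notes: dotted sixteenth note = 3; dotted eighth note = 6; quarter note = 8; quarter note = 8; dotted eighth = 6; whole note = 32.
Adding: 3 + 6 + 8 + 8 + 6 + 32 = 63.
Remaining: 64 − 63 = 1 thirty-second note, which is a thirty-second note.

thirty-second note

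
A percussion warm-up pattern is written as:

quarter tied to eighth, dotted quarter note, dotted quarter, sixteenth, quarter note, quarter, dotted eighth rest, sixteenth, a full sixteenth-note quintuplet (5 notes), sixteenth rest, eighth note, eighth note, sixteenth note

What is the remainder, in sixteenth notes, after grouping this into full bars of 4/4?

One bar of 4/4 = 16 sixteenth notes.
Working in sixteenth notes: quarter tied to eighth (quarter + eighth) = 6; dotted quarter note = 6; dotted quarter = 6; sixteenth = 1; quarter note = 4; quarter = 4; dotted eighth rest = 3; sixteenth = 1; a full sixteenth-note quintuplet (5 notes) (five quintuplet sixteenths span one quarter) = 4; sixteenth rest = 1; eighth note = 2; eighth note = 2; sixteenth note = 1.
Altogether 6 + 6 + 6 + 1 + 4 + 4 + 3 + 1 + 4 + 1 + 2 + 2 + 1 = 41.
41 ÷ 16 = 2 complete bars with 9 sixteenth notes remaining.

9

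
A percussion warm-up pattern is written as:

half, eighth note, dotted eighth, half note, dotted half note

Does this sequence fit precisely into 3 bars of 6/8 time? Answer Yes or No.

No

One bar of 6/8 = 12 sixteenth notes, so 3 bars = 36.
Working in sixteenth notes: half = 8; eighth note = 2; dotted eighth = 3; half note = 8; dotted half note = 12.
Adding: 8 + 2 + 3 + 8 + 12 = 33.
33 falls short of 36, so the answer is No.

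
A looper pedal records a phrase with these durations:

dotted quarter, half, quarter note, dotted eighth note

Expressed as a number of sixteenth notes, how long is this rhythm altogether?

21

Express everything in sixteenth notes: dotted quarter = 6; half = 8; quarter note = 4; dotted eighth note = 3.
Adding: 6 + 8 + 4 + 3 = 21 sixteenth notes.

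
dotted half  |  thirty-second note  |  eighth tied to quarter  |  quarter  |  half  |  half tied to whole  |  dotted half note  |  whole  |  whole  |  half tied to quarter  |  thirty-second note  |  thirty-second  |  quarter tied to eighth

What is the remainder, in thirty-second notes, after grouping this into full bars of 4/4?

One bar of 4/4 = 32 thirty-second notes.
Express everything in thirty-second notes: dotted half = 24; thirty-second note = 1; eighth tied to quarter (eighth + quarter) = 12; quarter = 8; half = 16; half tied to whole (half + whole) = 48; dotted half note = 24; whole = 32; whole = 32; half tied to quarter (half + quarter) = 24; thirty-second note = 1; thirty-second = 1; quarter tied to eighth (quarter + eighth) = 12.
Adding: 24 + 1 + 12 + 8 + 16 + 48 + 24 + 32 + 32 + 24 + 1 + 1 + 12 = 235.
235 ÷ 32 = 7 complete bars with 11 thirty-second notes remaining.

11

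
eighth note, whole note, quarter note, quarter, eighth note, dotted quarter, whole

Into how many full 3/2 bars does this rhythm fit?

2

One bar of 3/2 = 12 eighth notes.
Convert each value to eighth notes: eighth note = 1; whole note = 8; quarter note = 2; quarter = 2; eighth note = 1; dotted quarter = 3; whole = 8.
Altogether 1 + 8 + 2 + 2 + 1 + 3 + 8 = 25.
25 ÷ 12 = 2 complete bars with 1 left over.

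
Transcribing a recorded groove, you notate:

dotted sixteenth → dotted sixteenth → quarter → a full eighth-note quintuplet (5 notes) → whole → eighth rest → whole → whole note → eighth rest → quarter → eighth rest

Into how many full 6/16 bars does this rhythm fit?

One bar of 6/16 = 12 thirty-second notes.
Convert each value to thirty-second notes: dotted sixteenth = 3; dotted sixteenth = 3; quarter = 8; a full eighth-note quintuplet (5 notes) (five quintuplet eighths span one half) = 16; whole = 32; eighth rest = 4; whole = 32; whole note = 32; eighth rest = 4; quarter = 8; eighth rest = 4.
Sum: 3 + 3 + 8 + 16 + 32 + 4 + 32 + 32 + 4 + 8 + 4 = 146.
146 ÷ 12 = 12 complete bars with 2 left over.

12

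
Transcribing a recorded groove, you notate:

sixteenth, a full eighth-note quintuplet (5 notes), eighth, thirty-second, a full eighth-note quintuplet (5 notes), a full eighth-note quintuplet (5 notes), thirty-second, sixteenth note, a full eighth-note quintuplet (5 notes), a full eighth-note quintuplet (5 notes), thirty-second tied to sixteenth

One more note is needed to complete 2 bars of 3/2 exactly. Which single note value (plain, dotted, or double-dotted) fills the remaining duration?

2 bars of 3/2 = 96 thirty-second notes.
Convert each value to thirty-second notes: sixteenth = 2; a full eighth-note quintuplet (5 notes) (five quintuplet eighths span one half) = 16; eighth = 4; thirty-second = 1; a full eighth-note quintuplet (5 notes) (five quintuplet eighths span one half) = 16; a full eighth-note quintuplet (5 notes) (five quintuplet eighths span one half) = 16; thirty-second = 1; sixteenth note = 2; a full eighth-note quintuplet (5 notes) (five quintuplet eighths span one half) = 16; a full eighth-note quintuplet (5 notes) (five quintuplet eighths span one half) = 16; thirty-second tied to sixteenth (thirty-second + sixteenth) = 3.
Adding: 2 + 16 + 4 + 1 + 16 + 16 + 1 + 2 + 16 + 16 + 3 = 93.
Remaining: 96 − 93 = 3 thirty-second notes, which is a dotted sixteenth note.

dotted sixteenth note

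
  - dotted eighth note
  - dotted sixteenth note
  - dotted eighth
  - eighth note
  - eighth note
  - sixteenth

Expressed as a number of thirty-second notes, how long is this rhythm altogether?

25

Convert each value to thirty-second notes: dotted eighth note = 6; dotted sixteenth note = 3; dotted eighth = 6; eighth note = 4; eighth note = 4; sixteenth = 2.
Adding: 6 + 3 + 6 + 4 + 4 + 2 = 25 thirty-second notes.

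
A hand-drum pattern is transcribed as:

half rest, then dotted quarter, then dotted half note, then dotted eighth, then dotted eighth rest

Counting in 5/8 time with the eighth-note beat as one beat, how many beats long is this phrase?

One eighth-note beat = 2 sixteenth notes.
Each duration in sixteenth notes: half rest = 8; dotted quarter = 6; dotted half note = 12; dotted eighth = 3; dotted eighth rest = 3.
Sum: 8 + 6 + 12 + 3 + 3 = 32.
32 ÷ 2 = 16 beats.

16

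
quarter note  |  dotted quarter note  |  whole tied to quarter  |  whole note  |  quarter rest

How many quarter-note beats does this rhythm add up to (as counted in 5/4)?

One quarter-note beat = 2 eighth notes.
Working in eighth notes: quarter note = 2; dotted quarter note = 3; whole tied to quarter (whole + quarter) = 10; whole note = 8; quarter rest = 2.
Sum: 2 + 3 + 10 + 8 + 2 = 25.
25 ÷ 2 = 12.5 beats.

12.5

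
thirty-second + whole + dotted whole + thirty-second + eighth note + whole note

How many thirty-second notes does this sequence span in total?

Convert each value to thirty-second notes: thirty-second = 1; whole = 32; dotted whole = 48; thirty-second = 1; eighth note = 4; whole note = 32.
Adding: 1 + 32 + 48 + 1 + 4 + 32 = 118 thirty-second notes.

118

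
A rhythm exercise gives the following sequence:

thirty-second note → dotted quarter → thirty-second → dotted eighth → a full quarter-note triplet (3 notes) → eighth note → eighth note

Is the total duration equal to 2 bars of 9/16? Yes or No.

No

One bar of 9/16 = 18 thirty-second notes, so 2 bars = 36.
Working in thirty-second notes: thirty-second note = 1; dotted quarter = 12; thirty-second = 1; dotted eighth = 6; a full quarter-note triplet (3 notes) (three triplet quarters span one half) = 16; eighth note = 4; eighth note = 4.
Total: 1 + 12 + 1 + 6 + 16 + 4 + 4 = 44.
44 exceeds 36, so the answer is No.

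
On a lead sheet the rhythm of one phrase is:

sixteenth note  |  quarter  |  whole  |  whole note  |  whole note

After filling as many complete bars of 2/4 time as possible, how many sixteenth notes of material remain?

5

One bar of 2/4 = 8 sixteenth notes.
Working in sixteenth notes: sixteenth note = 1; quarter = 4; whole = 16; whole note = 16; whole note = 16.
Total: 1 + 4 + 16 + 16 + 16 = 53.
53 ÷ 8 = 6 complete bars with 5 sixteenth notes remaining.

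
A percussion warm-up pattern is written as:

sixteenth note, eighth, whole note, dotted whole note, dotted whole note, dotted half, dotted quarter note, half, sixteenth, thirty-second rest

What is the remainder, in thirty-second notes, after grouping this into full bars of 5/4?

29

One bar of 5/4 = 40 thirty-second notes.
Express everything in thirty-second notes: sixteenth note = 2; eighth = 4; whole note = 32; dotted whole note = 48; dotted whole note = 48; dotted half = 24; dotted quarter note = 12; half = 16; sixteenth = 2; thirty-second rest = 1.
Adding: 2 + 4 + 32 + 48 + 48 + 24 + 12 + 16 + 2 + 1 = 189.
189 ÷ 40 = 4 complete bars with 29 thirty-second notes remaining.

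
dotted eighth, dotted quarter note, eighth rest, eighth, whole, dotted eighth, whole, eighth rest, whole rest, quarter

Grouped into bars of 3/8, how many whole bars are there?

11

One bar of 3/8 = 6 sixteenth notes.
In sixteenth notes: dotted eighth = 3; dotted quarter note = 6; eighth rest = 2; eighth = 2; whole = 16; dotted eighth = 3; whole = 16; eighth rest = 2; whole rest = 16; quarter = 4.
Altogether 3 + 6 + 2 + 2 + 16 + 3 + 16 + 2 + 16 + 4 = 70.
70 ÷ 6 = 11 complete bars with 4 left over.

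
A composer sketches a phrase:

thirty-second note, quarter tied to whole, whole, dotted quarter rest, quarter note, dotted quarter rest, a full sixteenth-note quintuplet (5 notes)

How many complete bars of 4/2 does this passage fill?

1

One bar of 4/2 = 64 thirty-second notes.
Each duration in thirty-second notes: thirty-second note = 1; quarter tied to whole (quarter + whole) = 40; whole = 32; dotted quarter rest = 12; quarter note = 8; dotted quarter rest = 12; a full sixteenth-note quintuplet (5 notes) (five quintuplet sixteenths span one quarter) = 8.
Total: 1 + 40 + 32 + 12 + 8 + 12 + 8 = 113.
113 ÷ 64 = 1 complete bar with 49 left over.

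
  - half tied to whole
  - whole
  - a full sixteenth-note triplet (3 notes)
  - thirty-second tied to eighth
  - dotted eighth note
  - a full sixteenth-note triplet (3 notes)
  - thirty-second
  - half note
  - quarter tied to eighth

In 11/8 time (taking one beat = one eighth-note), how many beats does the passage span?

One eighth-note beat = 4 thirty-second notes.
Each duration in thirty-second notes: half tied to whole (half + whole) = 48; whole = 32; a full sixteenth-note triplet (3 notes) (three triplet sixteenths span one eighth) = 4; thirty-second tied to eighth (thirty-second + eighth) = 5; dotted eighth note = 6; a full sixteenth-note triplet (3 notes) (three triplet sixteenths span one eighth) = 4; thirty-second = 1; half note = 16; quarter tied to eighth (quarter + eighth) = 12.
Adding: 48 + 32 + 4 + 5 + 6 + 4 + 1 + 16 + 12 = 128.
128 ÷ 4 = 32 beats.

32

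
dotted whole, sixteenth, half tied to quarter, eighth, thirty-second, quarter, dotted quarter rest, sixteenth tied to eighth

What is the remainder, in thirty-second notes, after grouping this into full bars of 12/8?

9

One bar of 12/8 = 48 thirty-second notes.
Working in thirty-second notes: dotted whole = 48; sixteenth = 2; half tied to quarter (half + quarter) = 24; eighth = 4; thirty-second = 1; quarter = 8; dotted quarter rest = 12; sixteenth tied to eighth (sixteenth + eighth) = 6.
Adding: 48 + 2 + 24 + 4 + 1 + 8 + 12 + 6 = 105.
105 ÷ 48 = 2 complete bars with 9 thirty-second notes remaining.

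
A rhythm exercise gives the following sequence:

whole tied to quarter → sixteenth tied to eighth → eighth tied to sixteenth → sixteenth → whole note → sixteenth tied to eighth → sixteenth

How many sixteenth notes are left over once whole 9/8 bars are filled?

11

One bar of 9/8 = 18 sixteenth notes.
Convert each value to sixteenth notes: whole tied to quarter (whole + quarter) = 20; sixteenth tied to eighth (sixteenth + eighth) = 3; eighth tied to sixteenth (eighth + sixteenth) = 3; sixteenth = 1; whole note = 16; sixteenth tied to eighth (sixteenth + eighth) = 3; sixteenth = 1.
Altogether 20 + 3 + 3 + 1 + 16 + 3 + 1 = 47.
47 ÷ 18 = 2 complete bars with 11 sixteenth notes remaining.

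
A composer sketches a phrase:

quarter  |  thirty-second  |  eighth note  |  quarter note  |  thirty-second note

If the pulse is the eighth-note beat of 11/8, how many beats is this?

5.5

One eighth-note beat = 4 thirty-second notes.
Each duration in thirty-second notes: quarter = 8; thirty-second = 1; eighth note = 4; quarter note = 8; thirty-second note = 1.
Altogether 8 + 1 + 4 + 8 + 1 = 22.
22 ÷ 4 = 5.5 beats.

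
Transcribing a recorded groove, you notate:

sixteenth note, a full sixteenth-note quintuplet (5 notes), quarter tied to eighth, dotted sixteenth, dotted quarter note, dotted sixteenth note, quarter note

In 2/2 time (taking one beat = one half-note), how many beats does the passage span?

One half-note beat = 16 thirty-second notes.
Working in thirty-second notes: sixteenth note = 2; a full sixteenth-note quintuplet (5 notes) (five quintuplet sixteenths span one quarter) = 8; quarter tied to eighth (quarter + eighth) = 12; dotted sixteenth = 3; dotted quarter note = 12; dotted sixteenth note = 3; quarter note = 8.
Sum: 2 + 8 + 12 + 3 + 12 + 3 + 8 = 48.
48 ÷ 16 = 3 beats.

3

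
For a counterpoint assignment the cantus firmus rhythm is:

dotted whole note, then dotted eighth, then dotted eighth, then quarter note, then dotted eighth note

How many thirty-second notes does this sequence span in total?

74

Working in thirty-second notes: dotted whole note = 48; dotted eighth = 6; dotted eighth = 6; quarter note = 8; dotted eighth note = 6.
Adding: 48 + 6 + 6 + 8 + 6 = 74 thirty-second notes.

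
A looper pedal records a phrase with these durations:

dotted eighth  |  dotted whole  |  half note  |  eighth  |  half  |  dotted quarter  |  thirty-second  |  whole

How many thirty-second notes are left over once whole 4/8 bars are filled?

7

One bar of 4/8 = 16 thirty-second notes.
Convert each value to thirty-second notes: dotted eighth = 6; dotted whole = 48; half note = 16; eighth = 4; half = 16; dotted quarter = 12; thirty-second = 1; whole = 32.
Adding: 6 + 48 + 16 + 4 + 16 + 12 + 1 + 32 = 135.
135 ÷ 16 = 8 complete bars with 7 thirty-second notes remaining.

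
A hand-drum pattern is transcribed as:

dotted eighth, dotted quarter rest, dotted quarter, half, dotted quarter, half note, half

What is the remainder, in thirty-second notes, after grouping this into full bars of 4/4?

26

One bar of 4/4 = 16 sixteenth notes.
Working in sixteenth notes: dotted eighth = 3; dotted quarter rest = 6; dotted quarter = 6; half = 8; dotted quarter = 6; half note = 8; half = 8.
Sum: 3 + 6 + 6 + 8 + 6 + 8 + 8 = 45.
45 ÷ 16 = 2 complete bars with 13 sixteenth notes remaining = 26 thirty-second notes.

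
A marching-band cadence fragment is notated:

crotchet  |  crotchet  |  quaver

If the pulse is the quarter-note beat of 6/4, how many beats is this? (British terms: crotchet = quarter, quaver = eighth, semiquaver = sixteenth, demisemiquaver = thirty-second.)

One quarter-note beat = 2 eighth notes.
Express everything in eighth notes: crotchet = 2; crotchet = 2; quaver = 1.
Adding: 2 + 2 + 1 = 5.
5 ÷ 2 = 2.5 beats.

2.5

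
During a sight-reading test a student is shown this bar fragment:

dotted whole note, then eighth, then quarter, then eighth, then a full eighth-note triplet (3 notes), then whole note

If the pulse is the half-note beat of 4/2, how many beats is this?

One half-note beat = 4 eighth notes.
Convert each value to eighth notes: dotted whole note = 12; eighth = 1; quarter = 2; eighth = 1; a full eighth-note triplet (3 notes) (three triplet eighths span one quarter) = 2; whole note = 8.
Adding: 12 + 1 + 2 + 1 + 2 + 8 = 26.
26 ÷ 4 = 6.5 beats.

6.5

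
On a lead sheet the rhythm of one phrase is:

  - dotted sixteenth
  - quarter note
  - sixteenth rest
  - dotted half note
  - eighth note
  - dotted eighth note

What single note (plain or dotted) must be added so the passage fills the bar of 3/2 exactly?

thirty-second note

The bar of 3/2 = 48 thirty-second notes.
In thirty-second notes: dotted sixteenth = 3; quarter note = 8; sixteenth rest = 2; dotted half note = 24; eighth note = 4; dotted eighth note = 6.
Altogether 3 + 8 + 2 + 24 + 4 + 6 = 47.
Remaining: 48 − 47 = 1 thirty-second note, which is a thirty-second note.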